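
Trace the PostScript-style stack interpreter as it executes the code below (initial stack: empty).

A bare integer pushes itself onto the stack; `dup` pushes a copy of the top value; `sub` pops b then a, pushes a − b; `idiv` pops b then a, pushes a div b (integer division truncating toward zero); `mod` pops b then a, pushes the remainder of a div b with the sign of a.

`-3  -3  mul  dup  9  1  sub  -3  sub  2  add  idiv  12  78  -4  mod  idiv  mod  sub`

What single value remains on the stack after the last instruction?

-3   : [-3]
-3   : [-3, -3]
mul  : [9]
dup  : [9, 9]
9    : [9, 9, 9]
1    : [9, 9, 9, 1]
sub  : [9, 9, 8]
-3   : [9, 9, 8, -3]
sub  : [9, 9, 11]
2    : [9, 9, 11, 2]
add  : [9, 9, 13]
idiv : [9, 0]
12   : [9, 0, 12]
78   : [9, 0, 12, 78]
-4   : [9, 0, 12, 78, -4]
mod  : [9, 0, 12, 2]
idiv : [9, 0, 6]
mod  : [9, 0]
sub  : [9]

9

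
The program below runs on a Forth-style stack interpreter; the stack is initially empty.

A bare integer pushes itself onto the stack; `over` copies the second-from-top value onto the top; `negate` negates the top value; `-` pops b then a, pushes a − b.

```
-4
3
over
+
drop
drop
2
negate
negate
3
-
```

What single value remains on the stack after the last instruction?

-4     -> [-4]
3      -> [-4, 3]
over   -> [-4, 3, -4]
+      -> [-4, -1]
drop   -> [-4]
drop   -> []
2      -> [2]
negate -> [-2]
negate -> [2]
3      -> [2, 3]
-      -> [-1]

-1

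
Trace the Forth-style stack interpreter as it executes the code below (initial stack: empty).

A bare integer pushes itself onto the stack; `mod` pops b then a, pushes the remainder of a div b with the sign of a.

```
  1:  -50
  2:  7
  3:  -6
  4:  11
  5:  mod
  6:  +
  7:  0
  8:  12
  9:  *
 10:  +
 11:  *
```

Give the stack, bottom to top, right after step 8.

[-50, 1, 0, 12]

-50 -> -50
7   -> -50 7
-6  -> -50 7 -6
11  -> -50 7 -6 11
mod -> -50 7 -6
+   -> -50 1
0   -> -50 1 0
12  -> -50 1 0 12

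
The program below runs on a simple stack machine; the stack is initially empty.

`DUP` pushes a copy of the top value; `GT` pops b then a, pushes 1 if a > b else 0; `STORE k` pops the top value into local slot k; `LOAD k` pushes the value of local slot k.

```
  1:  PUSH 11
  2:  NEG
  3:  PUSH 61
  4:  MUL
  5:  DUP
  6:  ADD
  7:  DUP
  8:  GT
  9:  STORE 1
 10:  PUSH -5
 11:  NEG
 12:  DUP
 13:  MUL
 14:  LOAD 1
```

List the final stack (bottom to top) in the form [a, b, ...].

PUSH 11 → [11]
NEG     → [-11]
PUSH 61 → [-11, 61]
MUL     → [-671]
DUP     → [-671, -671]
ADD     → [-1342]
DUP     → [-1342, -1342]
GT      → [0]
STORE 1 → []
PUSH -5 → [-5]
NEG     → [5]
DUP     → [5, 5]
MUL     → [25]
LOAD 1  → [25, 0]

[25, 0]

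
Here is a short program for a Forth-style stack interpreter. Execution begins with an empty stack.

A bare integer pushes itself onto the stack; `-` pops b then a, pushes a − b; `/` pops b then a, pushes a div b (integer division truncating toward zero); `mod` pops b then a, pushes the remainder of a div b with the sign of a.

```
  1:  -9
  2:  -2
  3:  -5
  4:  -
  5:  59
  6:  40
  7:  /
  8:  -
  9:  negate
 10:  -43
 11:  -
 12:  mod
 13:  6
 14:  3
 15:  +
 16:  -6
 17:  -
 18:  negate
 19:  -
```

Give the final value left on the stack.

6

-9     -> [-9]
-2     -> [-9, -2]
-5     -> [-9, -2, -5]
-      -> [-9, 3]
59     -> [-9, 3, 59]
40     -> [-9, 3, 59, 40]
/      -> [-9, 3, 1]
-      -> [-9, 2]
negate -> [-9, -2]
-43    -> [-9, -2, -43]
-      -> [-9, 41]
mod    -> [-9]
6      -> [-9, 6]
3      -> [-9, 6, 3]
+      -> [-9, 9]
-6     -> [-9, 9, -6]
-      -> [-9, 15]
negate -> [-9, -15]
-      -> [6]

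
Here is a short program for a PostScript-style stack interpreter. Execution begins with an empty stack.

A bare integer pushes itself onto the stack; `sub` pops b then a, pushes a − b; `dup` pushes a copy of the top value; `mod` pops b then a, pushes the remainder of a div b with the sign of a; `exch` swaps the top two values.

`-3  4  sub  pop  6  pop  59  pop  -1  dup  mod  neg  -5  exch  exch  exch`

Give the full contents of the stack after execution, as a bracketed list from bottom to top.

-3    -3
4     -3 4
sub   -7
pop   (empty)
6     6
pop   (empty)
59    59
pop   (empty)
-1    -1
dup   -1 -1
mod   0
neg   0
-5    0 -5
exch  -5 0
exch  0 -5
exch  -5 0

[-5, 0]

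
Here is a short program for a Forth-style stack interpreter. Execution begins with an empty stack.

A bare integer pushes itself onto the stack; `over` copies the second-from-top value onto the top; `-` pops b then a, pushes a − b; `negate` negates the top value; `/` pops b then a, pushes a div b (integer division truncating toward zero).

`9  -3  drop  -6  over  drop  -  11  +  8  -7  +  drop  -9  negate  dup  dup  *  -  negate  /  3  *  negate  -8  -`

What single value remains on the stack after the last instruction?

8

9       [9]
-3      [9, -3]
drop    [9]
-6      [9, -6]
over    [9, -6, 9]
drop    [9, -6]
-       [15]
11      [15, 11]
+       [26]
8       [26, 8]
-7      [26, 8, -7]
+       [26, 1]
drop    [26]
-9      [26, -9]
negate  [26, 9]
dup     [26, 9, 9]
dup     [26, 9, 9, 9]
*       [26, 9, 81]
-       [26, -72]
negate  [26, 72]
/       [0]
3       [0, 3]
*       [0]
negate  [0]
-8      [0, -8]
-       [8]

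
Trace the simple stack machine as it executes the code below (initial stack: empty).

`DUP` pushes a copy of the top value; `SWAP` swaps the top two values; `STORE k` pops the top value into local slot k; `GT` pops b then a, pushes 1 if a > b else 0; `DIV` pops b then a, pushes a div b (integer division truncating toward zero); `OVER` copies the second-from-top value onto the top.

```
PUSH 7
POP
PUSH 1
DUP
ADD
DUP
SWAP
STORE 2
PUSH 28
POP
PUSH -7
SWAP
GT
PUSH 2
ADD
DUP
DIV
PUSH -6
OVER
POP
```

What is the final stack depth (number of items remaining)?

2

PUSH 7   [7]
POP      []
PUSH 1   [1]
DUP      [1, 1]
ADD      [2]
DUP      [2, 2]
SWAP     [2, 2]
STORE 2  [2]
PUSH 28  [2, 28]
POP      [2]
PUSH -7  [2, -7]
SWAP     [-7, 2]
GT       [0]
PUSH 2   [0, 2]
ADD      [2]
DUP      [2, 2]
DIV      [1]
PUSH -6  [1, -6]
OVER     [1, -6, 1]
POP      [1, -6]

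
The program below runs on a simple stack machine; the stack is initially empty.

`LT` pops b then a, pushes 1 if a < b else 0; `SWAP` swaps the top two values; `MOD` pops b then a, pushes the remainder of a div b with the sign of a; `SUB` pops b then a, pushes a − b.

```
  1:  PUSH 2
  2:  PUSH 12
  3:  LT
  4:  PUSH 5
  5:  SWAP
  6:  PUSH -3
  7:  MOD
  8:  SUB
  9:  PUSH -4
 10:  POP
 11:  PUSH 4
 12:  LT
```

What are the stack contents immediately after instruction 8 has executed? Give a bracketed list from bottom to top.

PUSH 2   2
PUSH 12  2 12
LT       1
PUSH 5   1 5
SWAP     5 1
PUSH -3  5 1 -3
MOD      5 1
SUB      4

[4]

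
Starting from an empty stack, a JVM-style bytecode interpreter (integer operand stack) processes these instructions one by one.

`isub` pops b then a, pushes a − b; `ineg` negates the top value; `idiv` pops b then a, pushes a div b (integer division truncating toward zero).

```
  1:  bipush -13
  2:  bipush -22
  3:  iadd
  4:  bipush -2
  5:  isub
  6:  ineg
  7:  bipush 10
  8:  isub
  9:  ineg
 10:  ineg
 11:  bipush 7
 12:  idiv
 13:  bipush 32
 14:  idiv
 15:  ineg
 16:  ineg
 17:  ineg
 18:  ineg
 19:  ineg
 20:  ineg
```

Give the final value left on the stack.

bipush -13  [-13]
bipush -22  [-13, -22]
iadd        [-35]
bipush -2   [-35, -2]
isub        [-33]
ineg        [33]
bipush 10   [33, 10]
isub        [23]
ineg        [-23]
ineg        [23]
bipush 7    [23, 7]
idiv        [3]
bipush 32   [3, 32]
idiv        [0]
ineg        [0]
ineg        [0]
ineg        [0]
ineg        [0]
ineg        [0]
ineg        [0]

0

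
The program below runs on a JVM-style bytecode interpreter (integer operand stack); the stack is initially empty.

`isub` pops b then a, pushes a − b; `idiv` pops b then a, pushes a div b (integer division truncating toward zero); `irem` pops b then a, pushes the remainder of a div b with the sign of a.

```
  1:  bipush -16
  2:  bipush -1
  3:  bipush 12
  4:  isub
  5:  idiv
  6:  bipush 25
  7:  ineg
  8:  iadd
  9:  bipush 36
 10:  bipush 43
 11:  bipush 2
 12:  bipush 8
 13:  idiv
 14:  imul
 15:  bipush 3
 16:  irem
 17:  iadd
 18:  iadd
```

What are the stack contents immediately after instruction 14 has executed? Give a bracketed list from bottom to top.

bipush -16 -> -16
bipush -1  -> -16 -1
bipush 12  -> -16 -1 12
isub       -> -16 -13
idiv       -> 1
bipush 25  -> 1 25
ineg       -> 1 -25
iadd       -> -24
bipush 36  -> -24 36
bipush 43  -> -24 36 43
bipush 2   -> -24 36 43 2
bipush 8   -> -24 36 43 2 8
idiv       -> -24 36 43 0
imul       -> -24 36 0

[-24, 36, 0]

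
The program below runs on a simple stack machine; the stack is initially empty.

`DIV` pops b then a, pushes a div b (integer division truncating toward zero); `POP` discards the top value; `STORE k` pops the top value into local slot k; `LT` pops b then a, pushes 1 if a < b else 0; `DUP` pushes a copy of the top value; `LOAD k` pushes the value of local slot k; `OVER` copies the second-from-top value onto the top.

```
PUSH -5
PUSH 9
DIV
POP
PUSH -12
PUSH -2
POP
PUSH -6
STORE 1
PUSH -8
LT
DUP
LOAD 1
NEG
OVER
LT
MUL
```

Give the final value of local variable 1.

-6

PUSH -5  -> [-5]
PUSH 9   -> [-5, 9]
DIV      -> [0]
POP      -> []
PUSH -12 -> [-12]
PUSH -2  -> [-12, -2]
POP      -> [-12]
PUSH -6  -> [-12, -6]
STORE 1  -> [-12]
PUSH -8  -> [-12, -8]
LT       -> [1]
DUP      -> [1, 1]
LOAD 1   -> [1, 1, -6]
NEG      -> [1, 1, 6]
OVER     -> [1, 1, 6, 1]
LT       -> [1, 1, 0]
MUL      -> [1, 0]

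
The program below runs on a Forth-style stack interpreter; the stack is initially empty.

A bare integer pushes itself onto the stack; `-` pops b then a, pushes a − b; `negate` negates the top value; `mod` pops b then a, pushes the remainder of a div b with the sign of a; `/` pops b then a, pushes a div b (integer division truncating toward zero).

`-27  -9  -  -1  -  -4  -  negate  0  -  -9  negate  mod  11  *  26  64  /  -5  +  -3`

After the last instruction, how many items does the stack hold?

3

-27     -27
-9      -27 -9
-       -18
-1      -18 -1
-       -17
-4      -17 -4
-       -13
negate  13
0       13 0
-       13
-9      13 -9
negate  13 9
mod     4
11      4 11
*       44
26      44 26
64      44 26 64
/       44 0
-5      44 0 -5
+       44 -5
-3      44 -5 -3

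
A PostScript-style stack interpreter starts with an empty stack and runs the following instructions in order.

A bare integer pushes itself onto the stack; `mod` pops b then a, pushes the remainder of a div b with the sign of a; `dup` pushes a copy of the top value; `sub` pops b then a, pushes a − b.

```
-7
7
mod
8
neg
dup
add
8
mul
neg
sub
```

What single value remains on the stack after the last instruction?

-128

-7   -7
7    -7 7
mod  0
8    0 8
neg  0 -8
dup  0 -8 -8
add  0 -16
8    0 -16 8
mul  0 -128
neg  0 128
sub  -128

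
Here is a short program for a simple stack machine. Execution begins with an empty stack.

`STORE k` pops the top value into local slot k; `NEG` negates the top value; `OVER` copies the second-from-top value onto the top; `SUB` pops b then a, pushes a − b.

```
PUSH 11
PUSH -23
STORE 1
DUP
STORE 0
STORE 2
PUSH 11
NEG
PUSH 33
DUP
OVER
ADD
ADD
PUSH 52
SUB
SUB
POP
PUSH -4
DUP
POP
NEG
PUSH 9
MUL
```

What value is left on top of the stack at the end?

PUSH 11  : [11]
PUSH -23 : [11, -23]
STORE 1  : [11]
DUP      : [11, 11]
STORE 0  : [11]
STORE 2  : []
PUSH 11  : [11]
NEG      : [-11]
PUSH 33  : [-11, 33]
DUP      : [-11, 33, 33]
OVER     : [-11, 33, 33, 33]
ADD      : [-11, 33, 66]
ADD      : [-11, 99]
PUSH 52  : [-11, 99, 52]
SUB      : [-11, 47]
SUB      : [-58]
POP      : []
PUSH -4  : [-4]
DUP      : [-4, -4]
POP      : [-4]
NEG      : [4]
PUSH 9   : [4, 9]
MUL      : [36]

36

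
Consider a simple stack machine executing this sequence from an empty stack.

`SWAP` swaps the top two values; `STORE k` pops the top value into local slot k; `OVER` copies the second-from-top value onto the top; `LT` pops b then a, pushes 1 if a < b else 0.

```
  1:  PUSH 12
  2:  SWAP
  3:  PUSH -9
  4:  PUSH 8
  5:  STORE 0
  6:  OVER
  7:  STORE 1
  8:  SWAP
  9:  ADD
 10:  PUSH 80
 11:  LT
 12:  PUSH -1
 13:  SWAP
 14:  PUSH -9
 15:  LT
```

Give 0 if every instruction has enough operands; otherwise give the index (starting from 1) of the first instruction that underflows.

PUSH 12 : [12]
SWAP  — needs 2 operands, stack has 1 → underflow

2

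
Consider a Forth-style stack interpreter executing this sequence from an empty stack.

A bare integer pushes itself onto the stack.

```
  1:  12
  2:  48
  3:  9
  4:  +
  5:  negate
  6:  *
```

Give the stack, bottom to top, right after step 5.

[12, -57]

12     -> [12]
48     -> [12, 48]
9      -> [12, 48, 9]
+      -> [12, 57]
negate -> [12, -57]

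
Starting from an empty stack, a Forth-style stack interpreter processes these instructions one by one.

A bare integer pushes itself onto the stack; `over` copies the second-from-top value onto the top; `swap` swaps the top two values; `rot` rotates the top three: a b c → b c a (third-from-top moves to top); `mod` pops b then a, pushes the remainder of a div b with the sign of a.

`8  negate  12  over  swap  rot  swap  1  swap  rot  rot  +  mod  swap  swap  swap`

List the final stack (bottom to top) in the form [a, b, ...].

8      : 8
negate : -8
12     : -8 12
over   : -8 12 -8
swap   : -8 -8 12
rot    : -8 12 -8
swap   : -8 -8 12
1      : -8 -8 12 1
swap   : -8 -8 1 12
rot    : -8 1 12 -8
rot    : -8 12 -8 1
+      : -8 12 -7
mod    : -8 5
swap   : 5 -8
swap   : -8 5
swap   : 5 -8

[5, -8]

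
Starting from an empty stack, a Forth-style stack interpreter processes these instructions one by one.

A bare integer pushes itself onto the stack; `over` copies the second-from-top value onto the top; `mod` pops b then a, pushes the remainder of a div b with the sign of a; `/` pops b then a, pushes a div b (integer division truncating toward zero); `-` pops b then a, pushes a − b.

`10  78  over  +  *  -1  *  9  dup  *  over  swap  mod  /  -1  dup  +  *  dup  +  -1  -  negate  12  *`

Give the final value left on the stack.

10     -> [10]
78     -> [10, 78]
over   -> [10, 78, 10]
+      -> [10, 88]
*      -> [880]
-1     -> [880, -1]
*      -> [-880]
9      -> [-880, 9]
dup    -> [-880, 9, 9]
*      -> [-880, 81]
over   -> [-880, 81, -880]
swap   -> [-880, -880, 81]
mod    -> [-880, -70]
/      -> [12]
-1     -> [12, -1]
dup    -> [12, -1, -1]
+      -> [12, -2]
*      -> [-24]
dup    -> [-24, -24]
+      -> [-48]
-1     -> [-48, -1]
-      -> [-47]
negate -> [47]
12     -> [47, 12]
*      -> [564]

564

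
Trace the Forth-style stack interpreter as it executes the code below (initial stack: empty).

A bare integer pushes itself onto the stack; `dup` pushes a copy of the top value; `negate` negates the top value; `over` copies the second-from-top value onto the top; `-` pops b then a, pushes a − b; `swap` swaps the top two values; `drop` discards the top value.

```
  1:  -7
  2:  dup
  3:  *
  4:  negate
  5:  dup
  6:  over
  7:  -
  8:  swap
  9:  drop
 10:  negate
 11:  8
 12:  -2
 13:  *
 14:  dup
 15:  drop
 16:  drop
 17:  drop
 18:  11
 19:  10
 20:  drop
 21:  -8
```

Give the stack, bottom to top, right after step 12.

-7     → [-7]
dup    → [-7, -7]
*      → [49]
negate → [-49]
dup    → [-49, -49]
over   → [-49, -49, -49]
-      → [-49, 0]
swap   → [0, -49]
drop   → [0]
negate → [0]
8      → [0, 8]
-2     → [0, 8, -2]

[0, 8, -2]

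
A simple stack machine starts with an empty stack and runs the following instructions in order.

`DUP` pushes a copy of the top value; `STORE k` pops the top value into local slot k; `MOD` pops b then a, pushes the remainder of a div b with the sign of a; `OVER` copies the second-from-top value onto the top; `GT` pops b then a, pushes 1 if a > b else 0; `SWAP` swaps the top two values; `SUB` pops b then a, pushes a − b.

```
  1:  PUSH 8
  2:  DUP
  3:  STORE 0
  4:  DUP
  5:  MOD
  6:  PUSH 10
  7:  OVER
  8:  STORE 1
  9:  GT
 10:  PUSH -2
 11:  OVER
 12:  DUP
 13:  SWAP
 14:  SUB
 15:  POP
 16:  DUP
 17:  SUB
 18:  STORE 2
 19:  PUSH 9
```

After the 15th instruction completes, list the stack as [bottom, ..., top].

[0, -2]

PUSH 8  → [8]
DUP     → [8, 8]
STORE 0 → [8]
DUP     → [8, 8]
MOD     → [0]
PUSH 10 → [0, 10]
OVER    → [0, 10, 0]
STORE 1 → [0, 10]
GT      → [0]
PUSH -2 → [0, -2]
OVER    → [0, -2, 0]
DUP     → [0, -2, 0, 0]
SWAP    → [0, -2, 0, 0]
SUB     → [0, -2, 0]
POP     → [0, -2]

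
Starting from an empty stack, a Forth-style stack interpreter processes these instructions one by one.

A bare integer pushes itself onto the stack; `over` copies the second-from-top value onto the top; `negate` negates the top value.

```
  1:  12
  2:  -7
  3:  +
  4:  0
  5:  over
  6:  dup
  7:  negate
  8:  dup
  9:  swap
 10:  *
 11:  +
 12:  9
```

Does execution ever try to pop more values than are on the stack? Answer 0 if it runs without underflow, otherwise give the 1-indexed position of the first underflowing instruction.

0

12     : 12
-7     : 12 -7
+      : 5
0      : 5 0
over   : 5 0 5
dup    : 5 0 5 5
negate : 5 0 5 -5
dup    : 5 0 5 -5 -5
swap   : 5 0 5 -5 -5
*      : 5 0 5 25
+      : 5 0 30
9      : 5 0 30 9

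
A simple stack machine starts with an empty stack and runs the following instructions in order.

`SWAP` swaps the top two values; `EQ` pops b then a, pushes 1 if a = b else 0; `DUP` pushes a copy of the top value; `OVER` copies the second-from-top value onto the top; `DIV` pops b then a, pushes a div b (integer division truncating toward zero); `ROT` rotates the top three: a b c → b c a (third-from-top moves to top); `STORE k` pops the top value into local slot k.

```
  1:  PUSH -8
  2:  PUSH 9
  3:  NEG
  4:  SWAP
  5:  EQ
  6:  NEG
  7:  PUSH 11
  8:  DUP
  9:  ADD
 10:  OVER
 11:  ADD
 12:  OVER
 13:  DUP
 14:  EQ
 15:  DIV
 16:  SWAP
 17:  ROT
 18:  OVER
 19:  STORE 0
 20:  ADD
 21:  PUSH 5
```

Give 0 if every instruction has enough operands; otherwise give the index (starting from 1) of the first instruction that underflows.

17

PUSH -8 -> [-8]
PUSH 9  -> [-8, 9]
NEG     -> [-8, -9]
SWAP    -> [-9, -8]
EQ      -> [0]
NEG     -> [0]
PUSH 11 -> [0, 11]
DUP     -> [0, 11, 11]
ADD     -> [0, 22]
OVER    -> [0, 22, 0]
ADD     -> [0, 22]
OVER    -> [0, 22, 0]
DUP     -> [0, 22, 0, 0]
EQ      -> [0, 22, 1]
DIV     -> [0, 22]
SWAP    -> [22, 0]
ROT  — needs 3 operands, stack has 2 → underflow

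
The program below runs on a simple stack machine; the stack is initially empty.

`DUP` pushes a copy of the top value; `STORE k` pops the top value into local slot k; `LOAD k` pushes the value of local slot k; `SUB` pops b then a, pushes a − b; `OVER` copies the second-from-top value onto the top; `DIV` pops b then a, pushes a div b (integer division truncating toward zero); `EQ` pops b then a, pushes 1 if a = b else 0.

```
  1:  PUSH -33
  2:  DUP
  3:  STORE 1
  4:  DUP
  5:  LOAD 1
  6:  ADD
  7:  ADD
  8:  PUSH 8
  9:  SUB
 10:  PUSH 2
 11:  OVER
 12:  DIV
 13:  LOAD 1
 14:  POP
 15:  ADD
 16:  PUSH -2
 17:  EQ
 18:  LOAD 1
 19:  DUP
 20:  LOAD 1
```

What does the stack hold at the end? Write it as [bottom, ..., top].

[0, -33, -33, -33]

PUSH -33  -33
DUP       -33 -33
STORE 1   -33
DUP       -33 -33
LOAD 1    -33 -33 -33
ADD       -33 -66
ADD       -99
PUSH 8    -99 8
SUB       -107
PUSH 2    -107 2
OVER      -107 2 -107
DIV       -107 0
LOAD 1    -107 0 -33
POP       -107 0
ADD       -107
PUSH -2   -107 -2
EQ        0
LOAD 1    0 -33
DUP       0 -33 -33
LOAD 1    0 -33 -33 -33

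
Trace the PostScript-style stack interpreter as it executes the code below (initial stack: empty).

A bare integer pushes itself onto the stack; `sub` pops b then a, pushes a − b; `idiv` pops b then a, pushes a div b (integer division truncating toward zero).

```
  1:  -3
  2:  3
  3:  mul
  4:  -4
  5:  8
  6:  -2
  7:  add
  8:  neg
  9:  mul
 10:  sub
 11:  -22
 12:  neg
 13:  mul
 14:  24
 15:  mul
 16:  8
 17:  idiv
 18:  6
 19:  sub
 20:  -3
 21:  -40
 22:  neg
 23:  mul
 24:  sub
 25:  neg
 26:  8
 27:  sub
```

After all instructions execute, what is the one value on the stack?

-3   : -3
3    : -3 3
mul  : -9
-4   : -9 -4
8    : -9 -4 8
-2   : -9 -4 8 -2
add  : -9 -4 6
neg  : -9 -4 -6
mul  : -9 24
sub  : -33
-22  : -33 -22
neg  : -33 22
mul  : -726
24   : -726 24
mul  : -17424
8    : -17424 8
idiv : -2178
6    : -2178 6
sub  : -2184
-3   : -2184 -3
-40  : -2184 -3 -40
neg  : -2184 -3 40
mul  : -2184 -120
sub  : -2064
neg  : 2064
8    : 2064 8
sub  : 2056

2056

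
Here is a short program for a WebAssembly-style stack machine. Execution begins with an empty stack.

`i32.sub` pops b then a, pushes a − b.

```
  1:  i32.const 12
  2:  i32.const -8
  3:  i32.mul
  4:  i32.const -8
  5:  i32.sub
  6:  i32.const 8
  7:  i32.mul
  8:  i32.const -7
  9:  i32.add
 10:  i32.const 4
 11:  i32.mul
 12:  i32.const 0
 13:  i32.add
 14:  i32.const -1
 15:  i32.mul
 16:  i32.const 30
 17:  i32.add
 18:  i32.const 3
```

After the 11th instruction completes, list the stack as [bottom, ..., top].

i32.const 12  [12]
i32.const -8  [12, -8]
i32.mul       [-96]
i32.const -8  [-96, -8]
i32.sub       [-88]
i32.const 8   [-88, 8]
i32.mul       [-704]
i32.const -7  [-704, -7]
i32.add       [-711]
i32.const 4   [-711, 4]
i32.mul       [-2844]

[-2844]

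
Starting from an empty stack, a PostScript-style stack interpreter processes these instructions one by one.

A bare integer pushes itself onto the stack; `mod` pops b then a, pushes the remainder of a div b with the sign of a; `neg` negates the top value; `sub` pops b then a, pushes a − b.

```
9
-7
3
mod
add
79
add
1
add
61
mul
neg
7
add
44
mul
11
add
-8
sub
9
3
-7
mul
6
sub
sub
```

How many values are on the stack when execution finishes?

9   : [9]
-7  : [9, -7]
3   : [9, -7, 3]
mod : [9, -1]
add : [8]
79  : [8, 79]
add : [87]
1   : [87, 1]
add : [88]
61  : [88, 61]
mul : [5368]
neg : [-5368]
7   : [-5368, 7]
add : [-5361]
44  : [-5361, 44]
mul : [-235884]
11  : [-235884, 11]
add : [-235873]
-8  : [-235873, -8]
sub : [-235865]
9   : [-235865, 9]
3   : [-235865, 9, 3]
-7  : [-235865, 9, 3, -7]
mul : [-235865, 9, -21]
6   : [-235865, 9, -21, 6]
sub : [-235865, 9, -27]
sub : [-235865, 36]

2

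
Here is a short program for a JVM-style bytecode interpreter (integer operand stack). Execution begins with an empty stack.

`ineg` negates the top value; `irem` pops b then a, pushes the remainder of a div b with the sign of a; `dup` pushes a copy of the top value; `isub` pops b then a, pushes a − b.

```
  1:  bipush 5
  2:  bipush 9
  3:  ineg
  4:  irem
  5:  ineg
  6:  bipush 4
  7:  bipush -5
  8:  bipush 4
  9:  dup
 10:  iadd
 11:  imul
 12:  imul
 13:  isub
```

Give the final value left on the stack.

bipush 5   5
bipush 9   5 9
ineg       5 -9
irem       5
ineg       -5
bipush 4   -5 4
bipush -5  -5 4 -5
bipush 4   -5 4 -5 4
dup        -5 4 -5 4 4
iadd       -5 4 -5 8
imul       -5 4 -40
imul       -5 -160
isub       155

155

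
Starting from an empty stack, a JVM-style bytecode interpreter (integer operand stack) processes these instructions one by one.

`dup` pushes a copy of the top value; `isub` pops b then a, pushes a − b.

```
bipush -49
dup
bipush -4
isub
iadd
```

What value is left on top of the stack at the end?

bipush -49  [-49]
dup         [-49, -49]
bipush -4   [-49, -49, -4]
isub        [-49, -45]
iadd        [-94]

-94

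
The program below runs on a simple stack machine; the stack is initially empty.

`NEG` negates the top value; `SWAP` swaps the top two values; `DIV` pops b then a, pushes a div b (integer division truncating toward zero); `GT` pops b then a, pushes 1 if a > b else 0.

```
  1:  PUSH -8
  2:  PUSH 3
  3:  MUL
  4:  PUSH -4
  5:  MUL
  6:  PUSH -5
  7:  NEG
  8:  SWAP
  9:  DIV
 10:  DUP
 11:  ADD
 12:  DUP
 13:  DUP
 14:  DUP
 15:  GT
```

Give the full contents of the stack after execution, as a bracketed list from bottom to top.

[0, 0, 0]

PUSH -8 → -8
PUSH 3  → -8 3
MUL     → -24
PUSH -4 → -24 -4
MUL     → 96
PUSH -5 → 96 -5
NEG     → 96 5
SWAP    → 5 96
DIV     → 0
DUP     → 0 0
ADD     → 0
DUP     → 0 0
DUP     → 0 0 0
DUP     → 0 0 0 0
GT      → 0 0 0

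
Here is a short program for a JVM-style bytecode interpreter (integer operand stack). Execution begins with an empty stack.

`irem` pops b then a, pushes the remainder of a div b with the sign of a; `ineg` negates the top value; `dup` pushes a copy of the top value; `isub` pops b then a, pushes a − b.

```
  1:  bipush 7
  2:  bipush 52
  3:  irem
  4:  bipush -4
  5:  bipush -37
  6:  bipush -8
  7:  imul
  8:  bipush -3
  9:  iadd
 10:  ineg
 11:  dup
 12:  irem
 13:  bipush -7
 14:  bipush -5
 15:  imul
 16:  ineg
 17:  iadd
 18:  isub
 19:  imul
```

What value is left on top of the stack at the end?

217

bipush 7   → 7
bipush 52  → 7 52
irem       → 7
bipush -4  → 7 -4
bipush -37 → 7 -4 -37
bipush -8  → 7 -4 -37 -8
imul       → 7 -4 296
bipush -3  → 7 -4 296 -3
iadd       → 7 -4 293
ineg       → 7 -4 -293
dup        → 7 -4 -293 -293
irem       → 7 -4 0
bipush -7  → 7 -4 0 -7
bipush -5  → 7 -4 0 -7 -5
imul       → 7 -4 0 35
ineg       → 7 -4 0 -35
iadd       → 7 -4 -35
isub       → 7 31
imul       → 217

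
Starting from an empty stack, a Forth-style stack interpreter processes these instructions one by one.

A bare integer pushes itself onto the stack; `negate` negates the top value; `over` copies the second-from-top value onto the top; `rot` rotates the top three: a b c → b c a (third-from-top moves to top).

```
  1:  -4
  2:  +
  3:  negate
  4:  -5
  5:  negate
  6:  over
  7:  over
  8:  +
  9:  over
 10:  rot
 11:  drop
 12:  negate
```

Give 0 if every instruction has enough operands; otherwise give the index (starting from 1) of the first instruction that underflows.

2

-4 → [-4]
+  — needs 2 operands, stack has 1 → underflow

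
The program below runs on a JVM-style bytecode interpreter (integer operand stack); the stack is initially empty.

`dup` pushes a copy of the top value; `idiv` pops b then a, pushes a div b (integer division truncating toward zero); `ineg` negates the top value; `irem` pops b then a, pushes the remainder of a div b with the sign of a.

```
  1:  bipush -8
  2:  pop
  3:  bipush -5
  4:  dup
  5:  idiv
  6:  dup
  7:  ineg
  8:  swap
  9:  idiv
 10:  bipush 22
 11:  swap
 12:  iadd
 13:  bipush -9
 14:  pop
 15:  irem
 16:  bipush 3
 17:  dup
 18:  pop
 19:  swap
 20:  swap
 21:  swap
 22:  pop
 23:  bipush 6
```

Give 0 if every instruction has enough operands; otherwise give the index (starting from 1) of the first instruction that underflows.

15

bipush -8 : [-8]
pop       : []
bipush -5 : [-5]
dup       : [-5, -5]
idiv      : [1]
dup       : [1, 1]
ineg      : [1, -1]
swap      : [-1, 1]
idiv      : [-1]
bipush 22 : [-1, 22]
swap      : [22, -1]
iadd      : [21]
bipush -9 : [21, -9]
pop       : [21]
irem  — needs 2 operands, stack has 1 → underflow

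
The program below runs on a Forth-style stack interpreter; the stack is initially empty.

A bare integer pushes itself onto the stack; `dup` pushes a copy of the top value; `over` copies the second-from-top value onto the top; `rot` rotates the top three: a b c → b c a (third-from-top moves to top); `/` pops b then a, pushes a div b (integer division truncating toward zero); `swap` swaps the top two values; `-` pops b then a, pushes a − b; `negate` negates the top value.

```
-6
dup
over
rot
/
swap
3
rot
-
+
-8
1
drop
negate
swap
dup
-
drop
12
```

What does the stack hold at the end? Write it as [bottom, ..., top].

-6      [-6]
dup     [-6, -6]
over    [-6, -6, -6]
rot     [-6, -6, -6]
/       [-6, 1]
swap    [1, -6]
3       [1, -6, 3]
rot     [-6, 3, 1]
-       [-6, 2]
+       [-4]
-8      [-4, -8]
1       [-4, -8, 1]
drop    [-4, -8]
negate  [-4, 8]
swap    [8, -4]
dup     [8, -4, -4]
-       [8, 0]
drop    [8]
12      [8, 12]

[8, 12]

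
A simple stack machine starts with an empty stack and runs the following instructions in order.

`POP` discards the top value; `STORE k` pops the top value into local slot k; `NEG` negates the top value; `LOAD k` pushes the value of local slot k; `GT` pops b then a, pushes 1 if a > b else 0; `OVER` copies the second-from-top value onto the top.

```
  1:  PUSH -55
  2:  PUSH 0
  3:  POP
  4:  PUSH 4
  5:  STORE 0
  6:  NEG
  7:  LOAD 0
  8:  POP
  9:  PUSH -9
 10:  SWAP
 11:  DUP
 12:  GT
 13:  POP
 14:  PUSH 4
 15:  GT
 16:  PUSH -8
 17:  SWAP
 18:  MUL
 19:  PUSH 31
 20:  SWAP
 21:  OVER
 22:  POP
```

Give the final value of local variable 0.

4

PUSH -55  [-55]
PUSH 0    [-55, 0]
POP       [-55]
PUSH 4    [-55, 4]
STORE 0   [-55]
NEG       [55]
LOAD 0    [55, 4]
POP       [55]
PUSH -9   [55, -9]
SWAP      [-9, 55]
DUP       [-9, 55, 55]
GT        [-9, 0]
POP       [-9]
PUSH 4    [-9, 4]
GT        [0]
PUSH -8   [0, -8]
SWAP      [-8, 0]
MUL       [0]
PUSH 31   [0, 31]
SWAP      [31, 0]
OVER      [31, 0, 31]
POP       [31, 0]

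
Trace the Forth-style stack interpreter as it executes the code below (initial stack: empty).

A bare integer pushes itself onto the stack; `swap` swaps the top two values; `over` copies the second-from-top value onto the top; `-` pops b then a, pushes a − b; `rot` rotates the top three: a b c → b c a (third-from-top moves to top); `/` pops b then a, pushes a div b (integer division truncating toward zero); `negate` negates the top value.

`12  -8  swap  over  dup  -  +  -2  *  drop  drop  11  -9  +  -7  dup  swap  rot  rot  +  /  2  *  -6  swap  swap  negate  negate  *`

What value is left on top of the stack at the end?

12     → 12
-8     → 12 -8
swap   → -8 12
over   → -8 12 -8
dup    → -8 12 -8 -8
-      → -8 12 0
+      → -8 12
-2     → -8 12 -2
*      → -8 -24
drop   → -8
drop   → (empty)
11     → 11
-9     → 11 -9
+      → 2
-7     → 2 -7
dup    → 2 -7 -7
swap   → 2 -7 -7
rot    → -7 -7 2
rot    → -7 2 -7
+      → -7 -5
/      → 1
2      → 1 2
*      → 2
-6     → 2 -6
swap   → -6 2
swap   → 2 -6
negate → 2 6
negate → 2 -6
*      → -12

-12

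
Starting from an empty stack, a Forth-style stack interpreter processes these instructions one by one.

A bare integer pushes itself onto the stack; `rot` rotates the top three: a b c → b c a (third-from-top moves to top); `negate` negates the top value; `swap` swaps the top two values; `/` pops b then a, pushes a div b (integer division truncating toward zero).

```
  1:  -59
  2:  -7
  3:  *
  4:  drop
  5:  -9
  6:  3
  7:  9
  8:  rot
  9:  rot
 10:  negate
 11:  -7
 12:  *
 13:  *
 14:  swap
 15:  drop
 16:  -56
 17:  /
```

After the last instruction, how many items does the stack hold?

1

-59     -59
-7      -59 -7
*       413
drop    (empty)
-9      -9
3       -9 3
9       -9 3 9
rot     3 9 -9
rot     9 -9 3
negate  9 -9 -3
-7      9 -9 -3 -7
*       9 -9 21
*       9 -189
swap    -189 9
drop    -189
-56     -189 -56
/       3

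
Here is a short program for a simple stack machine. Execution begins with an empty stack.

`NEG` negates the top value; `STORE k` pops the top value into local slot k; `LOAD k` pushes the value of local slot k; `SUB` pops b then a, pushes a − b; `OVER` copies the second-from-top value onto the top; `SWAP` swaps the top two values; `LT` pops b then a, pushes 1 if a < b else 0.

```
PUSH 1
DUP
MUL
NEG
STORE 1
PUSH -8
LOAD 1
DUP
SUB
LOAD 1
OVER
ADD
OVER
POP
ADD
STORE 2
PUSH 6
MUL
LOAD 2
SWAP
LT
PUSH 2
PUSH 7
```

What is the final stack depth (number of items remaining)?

PUSH 1  → [1]
DUP     → [1, 1]
MUL     → [1]
NEG     → [-1]
STORE 1 → []
PUSH -8 → [-8]
LOAD 1  → [-8, -1]
DUP     → [-8, -1, -1]
SUB     → [-8, 0]
LOAD 1  → [-8, 0, -1]
OVER    → [-8, 0, -1, 0]
ADD     → [-8, 0, -1]
OVER    → [-8, 0, -1, 0]
POP     → [-8, 0, -1]
ADD     → [-8, -1]
STORE 2 → [-8]
PUSH 6  → [-8, 6]
MUL     → [-48]
LOAD 2  → [-48, -1]
SWAP    → [-1, -48]
LT      → [0]
PUSH 2  → [0, 2]
PUSH 7  → [0, 2, 7]

3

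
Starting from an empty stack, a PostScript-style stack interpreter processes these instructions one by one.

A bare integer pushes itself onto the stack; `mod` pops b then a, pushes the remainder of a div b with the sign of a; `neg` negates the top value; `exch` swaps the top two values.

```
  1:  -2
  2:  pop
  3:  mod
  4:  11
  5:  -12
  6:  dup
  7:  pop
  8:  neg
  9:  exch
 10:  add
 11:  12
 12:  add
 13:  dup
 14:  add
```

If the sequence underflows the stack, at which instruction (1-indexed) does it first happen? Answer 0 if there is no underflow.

-2   -2
pop  (empty)
mod  — needs 2 operands, stack has 0 → underflow

3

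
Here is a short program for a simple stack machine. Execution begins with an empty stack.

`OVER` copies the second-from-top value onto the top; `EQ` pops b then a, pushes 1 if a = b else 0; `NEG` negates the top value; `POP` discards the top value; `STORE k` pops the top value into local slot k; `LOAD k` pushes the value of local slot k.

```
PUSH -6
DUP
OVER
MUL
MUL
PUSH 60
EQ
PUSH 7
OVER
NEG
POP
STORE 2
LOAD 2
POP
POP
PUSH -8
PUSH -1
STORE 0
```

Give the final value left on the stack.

-8

PUSH -6  -6
DUP      -6 -6
OVER     -6 -6 -6
MUL      -6 36
MUL      -216
PUSH 60  -216 60
EQ       0
PUSH 7   0 7
OVER     0 7 0
NEG      0 7 0
POP      0 7
STORE 2  0
LOAD 2   0 7
POP      0
POP      (empty)
PUSH -8  -8
PUSH -1  -8 -1
STORE 0  -8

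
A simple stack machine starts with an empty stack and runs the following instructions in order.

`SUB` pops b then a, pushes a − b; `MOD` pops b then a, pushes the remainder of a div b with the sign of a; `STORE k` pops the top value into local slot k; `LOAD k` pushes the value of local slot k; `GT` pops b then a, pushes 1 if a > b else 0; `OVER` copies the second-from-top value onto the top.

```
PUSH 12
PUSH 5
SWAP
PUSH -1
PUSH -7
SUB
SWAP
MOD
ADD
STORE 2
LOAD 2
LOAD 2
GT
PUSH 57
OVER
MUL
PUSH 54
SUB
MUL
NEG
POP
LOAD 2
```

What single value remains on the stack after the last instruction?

11

PUSH 12  [12]
PUSH 5   [12, 5]
SWAP     [5, 12]
PUSH -1  [5, 12, -1]
PUSH -7  [5, 12, -1, -7]
SUB      [5, 12, 6]
SWAP     [5, 6, 12]
MOD      [5, 6]
ADD      [11]
STORE 2  []
LOAD 2   [11]
LOAD 2   [11, 11]
GT       [0]
PUSH 57  [0, 57]
OVER     [0, 57, 0]
MUL      [0, 0]
PUSH 54  [0, 0, 54]
SUB      [0, -54]
MUL      [0]
NEG      [0]
POP      []
LOAD 2   [11]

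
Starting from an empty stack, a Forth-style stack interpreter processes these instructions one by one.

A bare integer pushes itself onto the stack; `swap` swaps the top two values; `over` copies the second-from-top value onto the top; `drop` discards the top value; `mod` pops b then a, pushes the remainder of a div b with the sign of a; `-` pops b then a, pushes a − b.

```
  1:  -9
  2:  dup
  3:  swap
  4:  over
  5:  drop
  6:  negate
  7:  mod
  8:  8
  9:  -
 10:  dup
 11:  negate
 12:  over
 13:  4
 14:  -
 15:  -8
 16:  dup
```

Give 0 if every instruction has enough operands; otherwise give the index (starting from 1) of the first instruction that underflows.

0

-9     → [-9]
dup    → [-9, -9]
swap   → [-9, -9]
over   → [-9, -9, -9]
drop   → [-9, -9]
negate → [-9, 9]
mod    → [0]
8      → [0, 8]
-      → [-8]
dup    → [-8, -8]
negate → [-8, 8]
over   → [-8, 8, -8]
4      → [-8, 8, -8, 4]
-      → [-8, 8, -12]
-8     → [-8, 8, -12, -8]
dup    → [-8, 8, -12, -8, -8]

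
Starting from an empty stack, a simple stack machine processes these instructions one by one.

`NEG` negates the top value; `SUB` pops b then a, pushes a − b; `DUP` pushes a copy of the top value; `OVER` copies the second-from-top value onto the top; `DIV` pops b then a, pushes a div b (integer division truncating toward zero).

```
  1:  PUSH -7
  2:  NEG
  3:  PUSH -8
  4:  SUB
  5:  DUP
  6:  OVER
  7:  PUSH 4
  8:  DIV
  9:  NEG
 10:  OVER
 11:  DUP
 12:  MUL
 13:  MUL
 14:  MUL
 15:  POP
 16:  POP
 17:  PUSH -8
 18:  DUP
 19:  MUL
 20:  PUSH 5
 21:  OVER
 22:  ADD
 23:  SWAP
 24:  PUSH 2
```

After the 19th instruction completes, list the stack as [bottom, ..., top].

PUSH -7  [-7]
NEG      [7]
PUSH -8  [7, -8]
SUB      [15]
DUP      [15, 15]
OVER     [15, 15, 15]
PUSH 4   [15, 15, 15, 4]
DIV      [15, 15, 3]
NEG      [15, 15, -3]
OVER     [15, 15, -3, 15]
DUP      [15, 15, -3, 15, 15]
MUL      [15, 15, -3, 225]
MUL      [15, 15, -675]
MUL      [15, -10125]
POP      [15]
POP      []
PUSH -8  [-8]
DUP      [-8, -8]
MUL      [64]

[64]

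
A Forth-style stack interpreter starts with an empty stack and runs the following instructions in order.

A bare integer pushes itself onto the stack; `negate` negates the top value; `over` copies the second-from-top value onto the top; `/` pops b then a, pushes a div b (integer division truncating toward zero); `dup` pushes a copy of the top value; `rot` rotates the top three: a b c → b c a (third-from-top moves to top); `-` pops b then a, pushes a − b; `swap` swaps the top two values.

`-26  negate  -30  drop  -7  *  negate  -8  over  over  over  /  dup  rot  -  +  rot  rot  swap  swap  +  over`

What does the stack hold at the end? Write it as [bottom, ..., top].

[-182, 174, -182]

-26    : [-26]
negate : [26]
-30    : [26, -30]
drop   : [26]
-7     : [26, -7]
*      : [-182]
negate : [182]
-8     : [182, -8]
over   : [182, -8, 182]
over   : [182, -8, 182, -8]
over   : [182, -8, 182, -8, 182]
/      : [182, -8, 182, 0]
dup    : [182, -8, 182, 0, 0]
rot    : [182, -8, 0, 0, 182]
-      : [182, -8, 0, -182]
+      : [182, -8, -182]
rot    : [-8, -182, 182]
rot    : [-182, 182, -8]
swap   : [-182, -8, 182]
swap   : [-182, 182, -8]
+      : [-182, 174]
over   : [-182, 174, -182]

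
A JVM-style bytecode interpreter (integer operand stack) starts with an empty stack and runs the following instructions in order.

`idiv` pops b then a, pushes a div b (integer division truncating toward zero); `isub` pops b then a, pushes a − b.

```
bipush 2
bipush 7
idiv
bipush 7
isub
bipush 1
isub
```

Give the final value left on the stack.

bipush 2 → 2
bipush 7 → 2 7
idiv     → 0
bipush 7 → 0 7
isub     → -7
bipush 1 → -7 1
isub     → -8

-8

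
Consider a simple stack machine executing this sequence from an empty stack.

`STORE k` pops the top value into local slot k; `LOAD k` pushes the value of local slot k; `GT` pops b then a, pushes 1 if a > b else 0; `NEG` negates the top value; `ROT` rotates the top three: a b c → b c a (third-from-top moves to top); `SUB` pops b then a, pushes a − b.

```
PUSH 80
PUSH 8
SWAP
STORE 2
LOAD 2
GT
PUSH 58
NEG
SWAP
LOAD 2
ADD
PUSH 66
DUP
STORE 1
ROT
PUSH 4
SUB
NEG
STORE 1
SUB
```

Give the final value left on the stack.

14

PUSH 80 → [80]
PUSH 8  → [80, 8]
SWAP    → [8, 80]
STORE 2 → [8]
LOAD 2  → [8, 80]
GT      → [0]
PUSH 58 → [0, 58]
NEG     → [0, -58]
SWAP    → [-58, 0]
LOAD 2  → [-58, 0, 80]
ADD     → [-58, 80]
PUSH 66 → [-58, 80, 66]
DUP     → [-58, 80, 66, 66]
STORE 1 → [-58, 80, 66]
ROT     → [80, 66, -58]
PUSH 4  → [80, 66, -58, 4]
SUB     → [80, 66, -62]
NEG     → [80, 66, 62]
STORE 1 → [80, 66]
SUB     → [14]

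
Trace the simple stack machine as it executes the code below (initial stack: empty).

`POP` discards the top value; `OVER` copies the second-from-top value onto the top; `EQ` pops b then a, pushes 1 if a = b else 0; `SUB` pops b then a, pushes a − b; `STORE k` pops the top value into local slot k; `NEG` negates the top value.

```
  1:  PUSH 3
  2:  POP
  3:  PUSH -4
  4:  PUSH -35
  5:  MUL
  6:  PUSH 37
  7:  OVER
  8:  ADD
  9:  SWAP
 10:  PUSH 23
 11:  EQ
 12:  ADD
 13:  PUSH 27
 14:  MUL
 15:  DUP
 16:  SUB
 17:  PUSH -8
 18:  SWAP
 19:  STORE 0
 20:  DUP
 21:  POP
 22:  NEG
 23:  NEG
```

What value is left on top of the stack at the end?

-8

PUSH 3    [3]
POP       []
PUSH -4   [-4]
PUSH -35  [-4, -35]
MUL       [140]
PUSH 37   [140, 37]
OVER      [140, 37, 140]
ADD       [140, 177]
SWAP      [177, 140]
PUSH 23   [177, 140, 23]
EQ        [177, 0]
ADD       [177]
PUSH 27   [177, 27]
MUL       [4779]
DUP       [4779, 4779]
SUB       [0]
PUSH -8   [0, -8]
SWAP      [-8, 0]
STORE 0   [-8]
DUP       [-8, -8]
POP       [-8]
NEG       [8]
NEG       [-8]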